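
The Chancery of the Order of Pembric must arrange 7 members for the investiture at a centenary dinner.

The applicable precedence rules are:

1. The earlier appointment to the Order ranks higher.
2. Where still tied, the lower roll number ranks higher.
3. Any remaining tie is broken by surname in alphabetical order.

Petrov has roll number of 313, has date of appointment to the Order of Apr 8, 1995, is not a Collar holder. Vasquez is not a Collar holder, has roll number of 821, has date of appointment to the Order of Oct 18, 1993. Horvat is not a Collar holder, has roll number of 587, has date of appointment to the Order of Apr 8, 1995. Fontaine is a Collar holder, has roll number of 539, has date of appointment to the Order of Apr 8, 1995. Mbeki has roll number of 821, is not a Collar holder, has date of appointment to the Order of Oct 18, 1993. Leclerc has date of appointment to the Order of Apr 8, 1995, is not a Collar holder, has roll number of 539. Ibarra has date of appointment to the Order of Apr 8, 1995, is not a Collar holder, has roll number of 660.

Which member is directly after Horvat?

Ibarra

By date of appointment to the Order (earlier first): Mbeki and Vasquez (both Oct 18, 1993); then Petrov, Fontaine, Leclerc, Horvat and Ibarra (each Apr 8, 1995).
Mbeki and Vasquez both have roll number 821, so the next rule applies.
Among Mbeki and Vasquez, alphabetically by surname: Mbeki before Vasquez.
Among Petrov, Fontaine, Leclerc, Horvat and Ibarra, by roll number (lower first): Petrov (313) before Fontaine and Leclerc (539) before Horvat (587) before Ibarra (660).
Among Fontaine and Leclerc, alphabetically by surname: Fontaine before Leclerc.
Order: Mbeki, Vasquez, Petrov, Fontaine, Leclerc, Horvat, Ibarra.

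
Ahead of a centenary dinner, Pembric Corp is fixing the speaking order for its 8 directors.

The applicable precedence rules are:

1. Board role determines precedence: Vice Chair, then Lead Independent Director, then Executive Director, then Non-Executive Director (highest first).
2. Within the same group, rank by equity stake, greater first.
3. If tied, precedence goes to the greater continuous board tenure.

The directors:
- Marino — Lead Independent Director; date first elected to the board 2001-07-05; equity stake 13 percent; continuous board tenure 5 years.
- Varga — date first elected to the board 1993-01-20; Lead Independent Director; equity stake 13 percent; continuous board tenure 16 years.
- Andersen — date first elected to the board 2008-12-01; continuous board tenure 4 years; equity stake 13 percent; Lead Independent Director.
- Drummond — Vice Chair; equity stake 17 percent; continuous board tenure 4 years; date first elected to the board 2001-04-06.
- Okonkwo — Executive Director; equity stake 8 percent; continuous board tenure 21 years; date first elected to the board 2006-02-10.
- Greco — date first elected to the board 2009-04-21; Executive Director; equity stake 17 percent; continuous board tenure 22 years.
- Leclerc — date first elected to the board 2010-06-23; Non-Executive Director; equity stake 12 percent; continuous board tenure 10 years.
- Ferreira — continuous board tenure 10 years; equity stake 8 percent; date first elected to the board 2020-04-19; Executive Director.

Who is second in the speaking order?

By board role: Drummond (Vice Chair); then Varga, Marino and Andersen (Lead Independent Director); then Greco, Okonkwo and Ferreira (Executive Director); then Leclerc (Non-Executive Director).
Varga, Marino and Andersen all have equity stake 13 percent, so the next rule applies.
Among Varga, Marino and Andersen, by continuous board tenure (higher first): Varga (16 years) before Marino (5 years) before Andersen (4 years).
Among Greco, Okonkwo and Ferreira, by equity stake (higher first): Greco (17 percent) before Okonkwo and Ferreira (8 percent).
Among Okonkwo and Ferreira, by continuous board tenure (higher first): Okonkwo (21 years) before Ferreira (10 years).
Order: Drummond, Varga, Marino, Andersen, Greco, Okonkwo, Ferreira, Leclerc.

Varga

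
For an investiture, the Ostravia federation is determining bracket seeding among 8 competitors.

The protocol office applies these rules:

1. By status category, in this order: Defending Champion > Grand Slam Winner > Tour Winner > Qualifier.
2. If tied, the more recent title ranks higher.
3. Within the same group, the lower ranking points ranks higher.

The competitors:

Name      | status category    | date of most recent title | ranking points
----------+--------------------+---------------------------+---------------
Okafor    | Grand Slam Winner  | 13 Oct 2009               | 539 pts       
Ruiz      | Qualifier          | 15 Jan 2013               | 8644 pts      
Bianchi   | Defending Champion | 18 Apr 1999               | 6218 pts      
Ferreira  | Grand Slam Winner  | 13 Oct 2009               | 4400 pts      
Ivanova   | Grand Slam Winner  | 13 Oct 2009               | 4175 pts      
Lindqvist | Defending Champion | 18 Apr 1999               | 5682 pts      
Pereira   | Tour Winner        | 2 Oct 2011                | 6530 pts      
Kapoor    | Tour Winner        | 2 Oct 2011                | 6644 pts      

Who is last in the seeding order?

Ruiz

By status category: Lindqvist and Bianchi (Defending Champion); then Okafor, Ivanova and Ferreira (Grand Slam Winner); then Pereira and Kapoor (Tour Winner); then Ruiz (Qualifier).
Lindqvist and Bianchi both have date of most recent title 18 Apr 1999, so the next rule applies.
Among Lindqvist and Bianchi, by ranking points (lower first): Lindqvist (5682 pts) before Bianchi (6218 pts).
Okafor, Ivanova and Ferreira all have date of most recent title 13 Oct 2009, so the next rule applies.
Among Okafor, Ivanova and Ferreira, by ranking points (lower first): Okafor (539 pts) before Ivanova (4175 pts) before Ferreira (4400 pts).
Pereira and Kapoor both have date of most recent title 2 Oct 2011, so the next rule applies.
Among Pereira and Kapoor, by ranking points (lower first): Pereira (6530 pts) before Kapoor (6644 pts).
Order: Lindqvist, Bianchi, Okafor, Ivanova, Ferreira, Pereira, Kapoor, Ruiz.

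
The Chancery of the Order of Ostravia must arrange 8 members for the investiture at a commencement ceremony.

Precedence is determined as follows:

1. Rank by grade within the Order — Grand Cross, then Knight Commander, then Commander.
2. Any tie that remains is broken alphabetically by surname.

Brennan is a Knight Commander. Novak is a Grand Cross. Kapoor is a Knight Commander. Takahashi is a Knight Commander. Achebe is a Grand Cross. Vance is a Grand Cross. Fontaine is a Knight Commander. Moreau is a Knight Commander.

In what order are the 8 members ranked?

Achebe, Novak, Vance, Brennan, Fontaine, Kapoor, Moreau, Takahashi

By grade within the Order: Achebe, Novak and Vance (Grand Cross); then Brennan, Fontaine, Kapoor, Moreau and Takahashi (Knight Commander).
Among Achebe, Novak and Vance, alphabetically by surname: Achebe before Novak before Vance.
Among Brennan, Fontaine, Kapoor, Moreau and Takahashi, alphabetically by surname: Brennan before Fontaine before Kapoor before Moreau before Takahashi.
Full order: Achebe, Novak, Vance, Brennan, Fontaine, Kapoor, Moreau, Takahashi.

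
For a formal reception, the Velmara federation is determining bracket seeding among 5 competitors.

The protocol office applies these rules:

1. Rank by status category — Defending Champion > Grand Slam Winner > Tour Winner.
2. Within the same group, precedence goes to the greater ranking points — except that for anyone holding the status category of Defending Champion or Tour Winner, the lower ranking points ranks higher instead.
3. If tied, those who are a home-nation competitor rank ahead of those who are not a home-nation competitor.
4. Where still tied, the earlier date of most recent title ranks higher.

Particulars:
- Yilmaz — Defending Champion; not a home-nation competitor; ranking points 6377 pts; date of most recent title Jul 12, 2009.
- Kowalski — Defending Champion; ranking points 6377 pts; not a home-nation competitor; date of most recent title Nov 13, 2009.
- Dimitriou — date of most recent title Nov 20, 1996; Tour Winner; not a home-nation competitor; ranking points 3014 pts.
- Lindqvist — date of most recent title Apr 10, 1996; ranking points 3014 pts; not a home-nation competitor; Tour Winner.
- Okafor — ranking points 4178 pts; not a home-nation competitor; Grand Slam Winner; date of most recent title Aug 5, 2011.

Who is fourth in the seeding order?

By status category: Yilmaz and Kowalski (Defending Champion); then Okafor (Grand Slam Winner); then Lindqvist and Dimitriou (Tour Winner).
Yilmaz and Kowalski both have ranking points 6377 pts, so the next rule applies.
Yilmaz and Kowalski are each not a home-nation competitor, so the next rule applies.
Among Yilmaz and Kowalski, by date of most recent title (earlier first): Yilmaz (Jul 12, 2009) before Kowalski (Nov 13, 2009).
Lindqvist and Dimitriou both have ranking points 3014 pts, so the next rule applies.
Lindqvist and Dimitriou are each not a home-nation competitor, so the next rule applies.
Among Lindqvist and Dimitriou, by date of most recent title (earlier first): Lindqvist (Apr 10, 1996) before Dimitriou (Nov 20, 1996).
Order: Yilmaz, Kowalski, Okafor, Lindqvist, Dimitriou.

Lindqvist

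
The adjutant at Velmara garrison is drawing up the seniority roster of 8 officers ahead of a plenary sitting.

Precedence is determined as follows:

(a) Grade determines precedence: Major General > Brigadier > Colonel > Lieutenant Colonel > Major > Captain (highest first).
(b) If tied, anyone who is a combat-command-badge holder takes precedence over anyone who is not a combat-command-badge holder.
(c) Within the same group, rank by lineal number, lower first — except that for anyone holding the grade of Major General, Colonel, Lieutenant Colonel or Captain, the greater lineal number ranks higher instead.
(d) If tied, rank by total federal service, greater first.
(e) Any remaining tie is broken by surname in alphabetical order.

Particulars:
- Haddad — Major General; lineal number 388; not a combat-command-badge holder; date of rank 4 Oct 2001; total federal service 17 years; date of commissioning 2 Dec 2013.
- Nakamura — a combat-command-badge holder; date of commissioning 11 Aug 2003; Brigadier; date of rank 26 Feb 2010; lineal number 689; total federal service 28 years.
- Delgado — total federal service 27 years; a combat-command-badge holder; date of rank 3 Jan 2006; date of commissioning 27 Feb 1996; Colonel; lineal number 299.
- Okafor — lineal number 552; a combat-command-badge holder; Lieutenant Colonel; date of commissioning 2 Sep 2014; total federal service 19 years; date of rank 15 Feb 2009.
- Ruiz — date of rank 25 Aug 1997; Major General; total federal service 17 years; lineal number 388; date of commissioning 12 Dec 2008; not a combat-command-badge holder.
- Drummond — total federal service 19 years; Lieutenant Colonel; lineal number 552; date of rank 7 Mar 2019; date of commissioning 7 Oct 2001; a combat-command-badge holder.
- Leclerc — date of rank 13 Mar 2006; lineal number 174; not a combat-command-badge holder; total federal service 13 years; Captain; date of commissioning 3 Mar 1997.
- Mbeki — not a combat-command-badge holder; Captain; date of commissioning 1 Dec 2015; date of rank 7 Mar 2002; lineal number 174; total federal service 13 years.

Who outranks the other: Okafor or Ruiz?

By grade: Haddad and Ruiz (Major General); then Nakamura (Brigadier); then Delgado (Colonel); then Drummond and Okafor (Lieutenant Colonel); then Leclerc and Mbeki (Captain).
Haddad and Ruiz are each not a combat-command-badge holder, so the next rule applies.
Haddad and Ruiz both have lineal number 388, so the next rule applies.
Haddad and Ruiz both have total federal service 17 years, so the next rule applies.
Among Haddad and Ruiz, alphabetically by surname: Haddad before Ruiz.
Drummond and Okafor are each a combat-command-badge holder, so the next rule applies.
Drummond and Okafor both have lineal number 552, so the next rule applies.
Drummond and Okafor both have total federal service 19 years, so the next rule applies.
Among Drummond and Okafor, alphabetically by surname: Drummond before Okafor.
Leclerc and Mbeki are each not a combat-command-badge holder, so the next rule applies.
Leclerc and Mbeki both have lineal number 174, so the next rule applies.
Leclerc and Mbeki both have total federal service 13 years, so the next rule applies.
Among Leclerc and Mbeki, alphabetically by surname: Leclerc before Mbeki.
So Ruiz takes precedence.

Ruiz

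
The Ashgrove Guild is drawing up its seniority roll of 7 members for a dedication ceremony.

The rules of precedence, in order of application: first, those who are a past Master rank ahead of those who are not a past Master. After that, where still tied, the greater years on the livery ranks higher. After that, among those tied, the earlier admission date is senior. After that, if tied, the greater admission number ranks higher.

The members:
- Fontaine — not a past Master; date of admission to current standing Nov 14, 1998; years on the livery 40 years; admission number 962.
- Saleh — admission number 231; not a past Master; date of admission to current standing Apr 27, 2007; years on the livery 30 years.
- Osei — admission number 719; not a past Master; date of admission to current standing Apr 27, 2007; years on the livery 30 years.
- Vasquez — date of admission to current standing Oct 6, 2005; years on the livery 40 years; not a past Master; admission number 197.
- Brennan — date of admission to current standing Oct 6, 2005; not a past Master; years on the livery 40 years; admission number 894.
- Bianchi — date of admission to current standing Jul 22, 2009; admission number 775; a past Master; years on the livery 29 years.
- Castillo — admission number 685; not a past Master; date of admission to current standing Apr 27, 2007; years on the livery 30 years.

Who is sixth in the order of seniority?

By the first rule: Bianchi (a past Master); then Fontaine, Brennan, Vasquez, Osei, Castillo and Saleh (each not a past Master).
Among Fontaine, Brennan, Vasquez, Osei, Castillo and Saleh, by years on the livery (higher first): Fontaine, Brennan and Vasquez (40 years) before Osei, Castillo and Saleh (30 years).
Among Fontaine, Brennan and Vasquez, by date of admission to current standing (earlier first): Fontaine (Nov 14, 1998) before Brennan and Vasquez (Oct 6, 2005).
Among Brennan and Vasquez, by admission number (higher first): Brennan (894) before Vasquez (197).
Osei, Castillo and Saleh all have date of admission to current standing Apr 27, 2007, so the next rule applies.
Among Osei, Castillo and Saleh, by admission number (higher first): Osei (719) before Castillo (685) before Saleh (231).
Order: Bianchi, Fontaine, Brennan, Vasquez, Osei, Castillo, Saleh.

Castillo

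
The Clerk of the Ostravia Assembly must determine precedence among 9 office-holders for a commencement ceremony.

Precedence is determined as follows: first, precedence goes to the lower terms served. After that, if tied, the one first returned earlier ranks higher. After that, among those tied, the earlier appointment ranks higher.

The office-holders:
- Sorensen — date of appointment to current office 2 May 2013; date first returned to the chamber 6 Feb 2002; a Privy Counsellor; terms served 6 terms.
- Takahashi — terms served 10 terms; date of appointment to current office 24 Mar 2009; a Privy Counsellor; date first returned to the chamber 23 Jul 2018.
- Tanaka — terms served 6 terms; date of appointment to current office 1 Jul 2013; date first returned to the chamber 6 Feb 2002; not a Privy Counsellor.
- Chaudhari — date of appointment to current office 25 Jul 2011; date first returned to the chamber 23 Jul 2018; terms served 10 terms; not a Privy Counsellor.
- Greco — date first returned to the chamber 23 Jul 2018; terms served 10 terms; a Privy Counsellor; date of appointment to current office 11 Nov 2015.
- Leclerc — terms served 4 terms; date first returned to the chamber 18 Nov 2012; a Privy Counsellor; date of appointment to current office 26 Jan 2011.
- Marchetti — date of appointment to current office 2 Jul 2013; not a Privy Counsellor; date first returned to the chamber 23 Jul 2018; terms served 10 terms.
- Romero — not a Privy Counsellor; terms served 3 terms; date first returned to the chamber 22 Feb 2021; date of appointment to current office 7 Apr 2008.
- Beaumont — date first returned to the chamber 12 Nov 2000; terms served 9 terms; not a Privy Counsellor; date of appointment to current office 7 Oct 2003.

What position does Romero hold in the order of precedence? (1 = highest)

By terms served (lower first): Romero (3 terms); then Leclerc (4 terms); then Sorensen and Tanaka (both 6 terms); then Beaumont (9 terms); then Takahashi, Chaudhari, Marchetti and Greco (each 10 terms).
Sorensen and Tanaka both have date first returned to the chamber 6 Feb 2002, so the next rule applies.
Among Sorensen and Tanaka, by date of appointment to current office (earlier first): Sorensen (2 May 2013) before Tanaka (1 Jul 2013).
Takahashi, Chaudhari, Marchetti and Greco all have date first returned to the chamber 23 Jul 2018, so the next rule applies.
Among Takahashi, Chaudhari, Marchetti and Greco, by date of appointment to current office (earlier first): Takahashi (24 Mar 2009) before Chaudhari (25 Jul 2011) before Marchetti (2 Jul 2013) before Greco (11 Nov 2015).
Order: Romero, Leclerc, Sorensen, Tanaka, Beaumont, Takahashi, Chaudhari, Marchetti, Greco. So position 1.

1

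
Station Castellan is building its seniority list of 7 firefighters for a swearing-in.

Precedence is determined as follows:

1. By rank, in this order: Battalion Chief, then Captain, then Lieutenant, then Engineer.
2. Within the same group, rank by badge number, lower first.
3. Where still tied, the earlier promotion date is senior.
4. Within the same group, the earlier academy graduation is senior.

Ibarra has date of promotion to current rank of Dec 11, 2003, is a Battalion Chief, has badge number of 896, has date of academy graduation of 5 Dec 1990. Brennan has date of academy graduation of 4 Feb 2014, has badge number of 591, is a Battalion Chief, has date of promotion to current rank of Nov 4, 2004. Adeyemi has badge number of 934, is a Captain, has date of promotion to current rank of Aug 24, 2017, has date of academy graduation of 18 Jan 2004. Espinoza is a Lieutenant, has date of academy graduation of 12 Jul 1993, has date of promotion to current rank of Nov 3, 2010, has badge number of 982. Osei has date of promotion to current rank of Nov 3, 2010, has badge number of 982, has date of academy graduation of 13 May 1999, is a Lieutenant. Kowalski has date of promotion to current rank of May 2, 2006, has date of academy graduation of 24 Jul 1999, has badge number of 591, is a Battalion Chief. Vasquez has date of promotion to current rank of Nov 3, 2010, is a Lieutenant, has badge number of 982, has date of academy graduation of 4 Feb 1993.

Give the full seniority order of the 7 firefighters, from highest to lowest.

By rank: Brennan, Kowalski and Ibarra (Battalion Chief); then Adeyemi (Captain); then Vasquez, Espinoza and Osei (Lieutenant).
Among Brennan, Kowalski and Ibarra, by badge number (lower first): Brennan and Kowalski (591) before Ibarra (896).
Among Brennan and Kowalski, by date of promotion to current rank (earlier first): Brennan (Nov 4, 2004) before Kowalski (May 2, 2006).
Vasquez, Espinoza and Osei all have badge number 982, so the next rule applies.
Vasquez, Espinoza and Osei all have date of promotion to current rank Nov 3, 2010, so the next rule applies.
Among Vasquez, Espinoza and Osei, by date of academy graduation (earlier first): Vasquez (4 Feb 1993) before Espinoza (12 Jul 1993) before Osei (13 May 1999).
Full order: Brennan, Kowalski, Ibarra, Adeyemi, Vasquez, Espinoza, Osei.

Brennan, Kowalski, Ibarra, Adeyemi, Vasquez, Espinoza, Osei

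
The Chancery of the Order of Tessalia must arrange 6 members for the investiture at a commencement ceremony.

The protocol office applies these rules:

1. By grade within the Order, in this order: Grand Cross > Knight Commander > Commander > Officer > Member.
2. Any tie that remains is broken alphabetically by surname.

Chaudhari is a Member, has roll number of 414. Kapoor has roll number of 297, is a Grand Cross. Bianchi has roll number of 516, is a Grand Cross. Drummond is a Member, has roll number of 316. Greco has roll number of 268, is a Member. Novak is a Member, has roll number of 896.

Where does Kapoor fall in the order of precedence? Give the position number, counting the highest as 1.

By grade within the Order: Bianchi and Kapoor (Grand Cross); then Chaudhari, Drummond, Greco and Novak (Member).
Among Bianchi and Kapoor, alphabetically by surname: Bianchi before Kapoor.
Among Chaudhari, Drummond, Greco and Novak, alphabetically by surname: Chaudhari before Drummond before Greco before Novak.
Order: Bianchi, Kapoor, Chaudhari, Drummond, Greco, Novak. So position 2.

2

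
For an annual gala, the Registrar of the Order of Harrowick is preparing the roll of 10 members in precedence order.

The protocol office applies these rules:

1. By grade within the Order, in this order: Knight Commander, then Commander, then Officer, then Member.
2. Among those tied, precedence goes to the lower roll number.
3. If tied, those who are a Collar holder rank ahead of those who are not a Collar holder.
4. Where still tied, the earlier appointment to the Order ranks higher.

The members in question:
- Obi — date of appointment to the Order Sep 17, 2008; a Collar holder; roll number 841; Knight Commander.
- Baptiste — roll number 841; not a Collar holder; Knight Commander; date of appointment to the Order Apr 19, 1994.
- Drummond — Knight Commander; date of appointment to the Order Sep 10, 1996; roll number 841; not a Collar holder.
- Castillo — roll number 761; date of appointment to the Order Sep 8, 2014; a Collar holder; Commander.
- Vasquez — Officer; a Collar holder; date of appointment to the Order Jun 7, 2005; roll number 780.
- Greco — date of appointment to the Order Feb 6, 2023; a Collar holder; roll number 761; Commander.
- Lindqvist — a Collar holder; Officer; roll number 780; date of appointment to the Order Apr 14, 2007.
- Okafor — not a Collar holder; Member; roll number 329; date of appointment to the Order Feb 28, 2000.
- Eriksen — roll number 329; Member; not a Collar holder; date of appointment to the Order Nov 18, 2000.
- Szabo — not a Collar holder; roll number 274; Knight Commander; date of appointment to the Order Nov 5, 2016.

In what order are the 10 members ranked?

Szabo, Obi, Baptiste, Drummond, Castillo, Greco, Vasquez, Lindqvist, Okafor, Eriksen

By grade within the Order: Szabo, Obi, Baptiste and Drummond (Knight Commander); then Castillo and Greco (Commander); then Vasquez and Lindqvist (Officer); then Okafor and Eriksen (Member).
Among Szabo, Obi, Baptiste and Drummond, by roll number (lower first): Szabo (274) before Obi, Baptiste and Drummond (841).
Among Obi, Baptiste and Drummond, a Collar holder before not a Collar holder: Obi (a Collar holder) before Baptiste and Drummond (not a Collar holder).
Among Baptiste and Drummond, by date of appointment to the Order (earlier first): Baptiste (Apr 19, 1994) before Drummond (Sep 10, 1996).
Castillo and Greco both have roll number 761, so the next rule applies.
Castillo and Greco are each a Collar holder, so the next rule applies.
Among Castillo and Greco, by date of appointment to the Order (earlier first): Castillo (Sep 8, 2014) before Greco (Feb 6, 2023).
Vasquez and Lindqvist both have roll number 780, so the next rule applies.
Vasquez and Lindqvist are each a Collar holder, so the next rule applies.
Among Vasquez and Lindqvist, by date of appointment to the Order (earlier first): Vasquez (Jun 7, 2005) before Lindqvist (Apr 14, 2007).
Okafor and Eriksen both have roll number 329, so the next rule applies.
Okafor and Eriksen are each not a Collar holder, so the next rule applies.
Among Okafor and Eriksen, by date of appointment to the Order (earlier first): Okafor (Feb 28, 2000) before Eriksen (Nov 18, 2000).
Full order: Szabo, Obi, Baptiste, Drummond, Castillo, Greco, Vasquez, Lindqvist, Okafor, Eriksen.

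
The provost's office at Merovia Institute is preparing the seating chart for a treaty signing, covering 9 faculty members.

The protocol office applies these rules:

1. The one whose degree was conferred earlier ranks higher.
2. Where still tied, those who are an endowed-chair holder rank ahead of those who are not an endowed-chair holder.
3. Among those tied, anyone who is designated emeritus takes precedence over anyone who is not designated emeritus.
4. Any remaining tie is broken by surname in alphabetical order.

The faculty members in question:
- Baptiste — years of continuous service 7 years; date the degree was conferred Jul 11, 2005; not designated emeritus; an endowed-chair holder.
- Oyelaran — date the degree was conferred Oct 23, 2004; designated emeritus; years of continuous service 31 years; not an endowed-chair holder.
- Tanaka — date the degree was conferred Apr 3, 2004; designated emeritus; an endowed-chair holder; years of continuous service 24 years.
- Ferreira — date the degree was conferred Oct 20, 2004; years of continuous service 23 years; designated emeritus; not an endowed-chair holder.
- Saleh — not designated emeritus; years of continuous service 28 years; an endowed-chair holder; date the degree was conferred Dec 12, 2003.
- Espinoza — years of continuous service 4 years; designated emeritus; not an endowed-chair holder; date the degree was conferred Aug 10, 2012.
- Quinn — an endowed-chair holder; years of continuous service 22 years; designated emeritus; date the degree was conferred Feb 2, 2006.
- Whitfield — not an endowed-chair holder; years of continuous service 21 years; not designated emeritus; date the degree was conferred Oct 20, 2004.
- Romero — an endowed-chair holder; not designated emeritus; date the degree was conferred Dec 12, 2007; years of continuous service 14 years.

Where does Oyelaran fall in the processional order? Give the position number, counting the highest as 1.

By date the degree was conferred (earlier first): Saleh (Dec 12, 2003); then Tanaka (Apr 3, 2004); then Ferreira and Whitfield (both Oct 20, 2004); then Oyelaran (Oct 23, 2004); then Baptiste (Jul 11, 2005); then Quinn (Feb 2, 2006); then Romero (Dec 12, 2007); then Espinoza (Aug 10, 2012).
Ferreira and Whitfield are each not an endowed-chair holder, so the next rule applies.
Among Ferreira and Whitfield, designated emeritus before not designated emeritus: Ferreira (designated emeritus) before Whitfield (not designated emeritus).
Order: Saleh, Tanaka, Ferreira, Whitfield, Oyelaran, Baptiste, Quinn, Romero, Espinoza. So position 5.

5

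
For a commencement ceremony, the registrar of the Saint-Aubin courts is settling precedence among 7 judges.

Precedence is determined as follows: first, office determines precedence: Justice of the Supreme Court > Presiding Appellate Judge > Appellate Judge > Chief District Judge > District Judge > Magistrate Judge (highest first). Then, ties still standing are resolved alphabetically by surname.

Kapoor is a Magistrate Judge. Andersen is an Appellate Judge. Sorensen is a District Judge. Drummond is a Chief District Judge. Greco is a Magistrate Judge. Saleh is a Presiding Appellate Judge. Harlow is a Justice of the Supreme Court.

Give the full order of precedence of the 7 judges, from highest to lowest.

Harlow, Saleh, Andersen, Drummond, Sorensen, Greco, Kapoor

By office: Harlow (Justice of the Supreme Court); then Saleh (Presiding Appellate Judge); then Andersen (Appellate Judge); then Drummond (Chief District Judge); then Sorensen (District Judge); then Greco and Kapoor (Magistrate Judge).
Among Greco and Kapoor, alphabetically by surname: Greco before Kapoor.
Full order: Harlow, Saleh, Andersen, Drummond, Sorensen, Greco, Kapoor.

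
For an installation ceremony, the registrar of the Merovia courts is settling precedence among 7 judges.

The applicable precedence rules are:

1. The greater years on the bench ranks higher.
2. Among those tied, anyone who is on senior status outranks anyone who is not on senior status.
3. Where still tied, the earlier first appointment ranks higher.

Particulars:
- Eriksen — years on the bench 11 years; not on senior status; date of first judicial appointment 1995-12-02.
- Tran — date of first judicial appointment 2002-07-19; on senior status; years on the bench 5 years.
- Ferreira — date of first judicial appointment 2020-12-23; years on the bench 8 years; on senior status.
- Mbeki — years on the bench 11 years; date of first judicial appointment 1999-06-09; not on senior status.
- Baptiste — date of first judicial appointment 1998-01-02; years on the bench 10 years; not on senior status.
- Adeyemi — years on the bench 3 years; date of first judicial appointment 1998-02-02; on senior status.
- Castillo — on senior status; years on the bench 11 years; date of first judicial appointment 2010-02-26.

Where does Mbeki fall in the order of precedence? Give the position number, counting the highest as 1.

3

By years on the bench (higher first): Castillo, Eriksen and Mbeki (each 11 years); then Baptiste (10 years); then Ferreira (8 years); then Tran (5 years); then Adeyemi (3 years).
Among Castillo, Eriksen and Mbeki, on senior status before not on senior status: Castillo (on senior status) before Eriksen and Mbeki (not on senior status).
Among Eriksen and Mbeki, by date of first judicial appointment (earlier first): Eriksen (1995-12-02) before Mbeki (1999-06-09).
Order: Castillo, Eriksen, Mbeki, Baptiste, Ferreira, Tran, Adeyemi. So position 3.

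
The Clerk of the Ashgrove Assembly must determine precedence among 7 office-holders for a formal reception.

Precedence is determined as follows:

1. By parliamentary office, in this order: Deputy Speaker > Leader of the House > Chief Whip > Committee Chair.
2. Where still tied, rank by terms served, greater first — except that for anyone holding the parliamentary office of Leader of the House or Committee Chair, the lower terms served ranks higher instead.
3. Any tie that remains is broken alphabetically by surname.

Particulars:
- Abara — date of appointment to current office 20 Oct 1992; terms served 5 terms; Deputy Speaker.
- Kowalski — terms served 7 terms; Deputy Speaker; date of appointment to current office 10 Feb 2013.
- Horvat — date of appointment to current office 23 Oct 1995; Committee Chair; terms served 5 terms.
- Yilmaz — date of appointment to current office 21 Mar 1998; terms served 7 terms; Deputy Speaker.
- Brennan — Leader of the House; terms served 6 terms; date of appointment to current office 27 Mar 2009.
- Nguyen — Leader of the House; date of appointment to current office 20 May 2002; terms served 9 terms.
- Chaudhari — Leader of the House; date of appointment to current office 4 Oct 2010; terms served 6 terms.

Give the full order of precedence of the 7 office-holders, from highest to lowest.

Kowalski, Yilmaz, Abara, Brennan, Chaudhari, Nguyen, Horvat

By parliamentary office: Kowalski, Yilmaz and Abara (Deputy Speaker); then Brennan, Chaudhari and Nguyen (Leader of the House); then Horvat (Committee Chair).
Among Kowalski, Yilmaz and Abara, by terms served (higher first): Kowalski and Yilmaz (7 terms) before Abara (5 terms).
Among Kowalski and Yilmaz, alphabetically by surname: Kowalski before Yilmaz.
Among Brennan, Chaudhari and Nguyen, by terms served (lower first) (reversed rule for this group): Brennan and Chaudhari (6 terms) before Nguyen (9 terms).
Among Brennan and Chaudhari, alphabetically by surname: Brennan before Chaudhari.
Full order: Kowalski, Yilmaz, Abara, Brennan, Chaudhari, Nguyen, Horvat.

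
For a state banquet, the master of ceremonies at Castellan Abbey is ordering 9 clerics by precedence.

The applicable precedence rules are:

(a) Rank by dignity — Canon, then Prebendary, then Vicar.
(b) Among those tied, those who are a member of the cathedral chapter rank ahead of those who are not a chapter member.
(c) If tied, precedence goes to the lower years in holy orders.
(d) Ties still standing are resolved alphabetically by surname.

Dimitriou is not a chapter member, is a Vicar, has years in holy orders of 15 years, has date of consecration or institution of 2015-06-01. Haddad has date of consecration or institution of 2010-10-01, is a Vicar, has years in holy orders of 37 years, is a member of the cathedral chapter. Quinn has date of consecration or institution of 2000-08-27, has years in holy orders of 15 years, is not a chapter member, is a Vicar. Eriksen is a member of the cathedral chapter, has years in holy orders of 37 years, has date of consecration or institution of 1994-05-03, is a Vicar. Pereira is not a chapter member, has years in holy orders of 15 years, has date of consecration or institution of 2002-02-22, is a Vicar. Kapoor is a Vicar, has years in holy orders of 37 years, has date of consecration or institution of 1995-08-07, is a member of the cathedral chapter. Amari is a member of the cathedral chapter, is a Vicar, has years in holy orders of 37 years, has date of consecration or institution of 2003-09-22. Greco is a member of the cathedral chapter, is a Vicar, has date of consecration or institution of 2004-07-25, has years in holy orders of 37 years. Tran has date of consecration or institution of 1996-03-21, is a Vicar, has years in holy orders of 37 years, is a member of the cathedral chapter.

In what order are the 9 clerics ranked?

By dignity: Amari, Eriksen, Greco, Haddad, Kapoor, Tran, Dimitriou, Pereira and Quinn (Vicar).
Among Amari, Eriksen, Greco, Haddad, Kapoor, Tran, Dimitriou, Pereira and Quinn, a member of the cathedral chapter before not a chapter member: Amari, Eriksen, Greco, Haddad, Kapoor and Tran (a member of the cathedral chapter) before Dimitriou, Pereira and Quinn (not a chapter member).
Amari, Eriksen, Greco, Haddad, Kapoor and Tran all have years in holy orders 37 years, so the next rule applies.
Among Amari, Eriksen, Greco, Haddad, Kapoor and Tran, alphabetically by surname: Amari before Eriksen before Greco before Haddad before Kapoor before Tran.
Dimitriou, Pereira and Quinn all have years in holy orders 15 years, so the next rule applies.
Among Dimitriou, Pereira and Quinn, alphabetically by surname: Dimitriou before Pereira before Quinn.
Full order: Amari, Eriksen, Greco, Haddad, Kapoor, Tran, Dimitriou, Pereira, Quinn.

Amari, Eriksen, Greco, Haddad, Kapoor, Tran, Dimitriou, Pereira, Quinn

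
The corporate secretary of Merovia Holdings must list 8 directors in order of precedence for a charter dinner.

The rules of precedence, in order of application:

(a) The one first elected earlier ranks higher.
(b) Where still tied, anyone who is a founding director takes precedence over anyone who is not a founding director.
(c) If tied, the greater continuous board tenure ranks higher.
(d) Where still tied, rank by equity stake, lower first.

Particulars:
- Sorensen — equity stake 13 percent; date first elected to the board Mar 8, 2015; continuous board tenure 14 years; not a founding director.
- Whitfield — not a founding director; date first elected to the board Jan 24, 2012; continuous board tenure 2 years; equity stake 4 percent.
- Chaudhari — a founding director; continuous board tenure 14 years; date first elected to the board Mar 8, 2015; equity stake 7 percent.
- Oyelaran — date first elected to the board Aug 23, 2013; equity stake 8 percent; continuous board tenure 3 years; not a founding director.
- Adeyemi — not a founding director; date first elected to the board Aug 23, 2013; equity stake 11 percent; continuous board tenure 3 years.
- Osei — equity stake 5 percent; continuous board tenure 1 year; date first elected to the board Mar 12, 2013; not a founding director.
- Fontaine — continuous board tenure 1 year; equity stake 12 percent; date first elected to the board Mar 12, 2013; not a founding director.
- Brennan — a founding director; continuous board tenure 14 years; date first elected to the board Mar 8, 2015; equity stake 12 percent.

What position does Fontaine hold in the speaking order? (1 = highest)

3

By date first elected to the board (earlier first): Whitfield (Jan 24, 2012); then Osei and Fontaine (both Mar 12, 2013); then Oyelaran and Adeyemi (both Aug 23, 2013); then Chaudhari, Brennan and Sorensen (each Mar 8, 2015).
Osei and Fontaine are each not a founding director, so the next rule applies.
Osei and Fontaine both have continuous board tenure 1 year, so the next rule applies.
Among Osei and Fontaine, by equity stake (lower first): Osei (5 percent) before Fontaine (12 percent).
Oyelaran and Adeyemi are each not a founding director, so the next rule applies.
Oyelaran and Adeyemi both have continuous board tenure 3 years, so the next rule applies.
Among Oyelaran and Adeyemi, by equity stake (lower first): Oyelaran (8 percent) before Adeyemi (11 percent).
Among Chaudhari, Brennan and Sorensen, a founding director before not a founding director: Chaudhari and Brennan (a founding director) before Sorensen (not a founding director).
Chaudhari and Brennan both have continuous board tenure 14 years, so the next rule applies.
Among Chaudhari and Brennan, by equity stake (lower first): Chaudhari (7 percent) before Brennan (12 percent).
Order: Whitfield, Osei, Fontaine, Oyelaran, Adeyemi, Chaudhari, Brennan, Sorensen. So position 3.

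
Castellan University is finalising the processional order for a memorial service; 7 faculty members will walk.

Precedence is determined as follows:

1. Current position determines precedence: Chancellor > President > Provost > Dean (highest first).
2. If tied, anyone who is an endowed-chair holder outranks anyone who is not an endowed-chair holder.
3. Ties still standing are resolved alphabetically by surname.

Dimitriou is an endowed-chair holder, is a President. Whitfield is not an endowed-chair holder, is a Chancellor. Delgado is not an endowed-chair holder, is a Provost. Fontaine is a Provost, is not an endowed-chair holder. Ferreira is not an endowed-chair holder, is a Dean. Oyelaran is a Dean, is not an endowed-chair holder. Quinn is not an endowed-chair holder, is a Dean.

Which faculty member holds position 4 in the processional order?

By current position: Whitfield (Chancellor); then Dimitriou (President); then Delgado and Fontaine (Provost); then Ferreira, Oyelaran and Quinn (Dean).
Delgado and Fontaine are each not an endowed-chair holder, so the next rule applies.
Among Delgado and Fontaine, alphabetically by surname: Delgado before Fontaine.
Ferreira, Oyelaran and Quinn are each not an endowed-chair holder, so the next rule applies.
Among Ferreira, Oyelaran and Quinn, alphabetically by surname: Ferreira before Oyelaran before Quinn.
Order: Whitfield, Dimitriou, Delgado, Fontaine, Ferreira, Oyelaran, Quinn.

Fontaine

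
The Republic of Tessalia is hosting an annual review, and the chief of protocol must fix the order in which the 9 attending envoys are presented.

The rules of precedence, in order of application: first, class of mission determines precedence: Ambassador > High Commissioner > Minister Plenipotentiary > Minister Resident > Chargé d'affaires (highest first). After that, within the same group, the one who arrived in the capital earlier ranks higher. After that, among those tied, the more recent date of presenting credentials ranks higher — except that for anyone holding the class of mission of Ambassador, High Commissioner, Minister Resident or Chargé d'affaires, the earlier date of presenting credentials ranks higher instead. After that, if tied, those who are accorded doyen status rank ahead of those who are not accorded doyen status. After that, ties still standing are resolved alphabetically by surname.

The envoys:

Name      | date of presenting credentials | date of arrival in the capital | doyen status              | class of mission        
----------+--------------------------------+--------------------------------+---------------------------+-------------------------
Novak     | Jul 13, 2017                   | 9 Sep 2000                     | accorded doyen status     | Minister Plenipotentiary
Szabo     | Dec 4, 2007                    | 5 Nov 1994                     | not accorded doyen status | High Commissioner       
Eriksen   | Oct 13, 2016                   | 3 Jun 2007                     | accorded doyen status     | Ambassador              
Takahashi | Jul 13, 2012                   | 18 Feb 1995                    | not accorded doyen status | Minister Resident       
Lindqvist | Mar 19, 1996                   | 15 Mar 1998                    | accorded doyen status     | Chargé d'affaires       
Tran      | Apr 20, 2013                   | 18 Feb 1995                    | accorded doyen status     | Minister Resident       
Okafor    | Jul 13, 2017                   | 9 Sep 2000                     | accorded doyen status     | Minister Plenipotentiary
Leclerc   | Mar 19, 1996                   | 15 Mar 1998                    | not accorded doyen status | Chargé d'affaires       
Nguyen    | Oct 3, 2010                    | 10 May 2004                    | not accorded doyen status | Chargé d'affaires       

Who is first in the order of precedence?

By class of mission: Eriksen (Ambassador); then Szabo (High Commissioner); then Novak and Okafor (Minister Plenipotentiary); then Takahashi and Tran (Minister Resident); then Lindqvist, Leclerc and Nguyen (Chargé d'affaires).
Novak and Okafor both have date of arrival in the capital 9 Sep 2000, so the next rule applies.
Novak and Okafor both have date of presenting credentials Jul 13, 2017, so the next rule applies.
Novak and Okafor are each accorded doyen status, so the next rule applies.
Among Novak and Okafor, alphabetically by surname: Novak before Okafor.
Takahashi and Tran both have date of arrival in the capital 18 Feb 1995, so the next rule applies.
Among Takahashi and Tran, by date of presenting credentials (earlier first) (reversed rule for this group): Takahashi (Jul 13, 2012) before Tran (Apr 20, 2013).
Among Lindqvist, Leclerc and Nguyen, by date of arrival in the capital (earlier first): Lindqvist and Leclerc (15 Mar 1998) before Nguyen (10 May 2004).
Lindqvist and Leclerc both have date of presenting credentials Mar 19, 1996, so the next rule applies.
Among Lindqvist and Leclerc, accorded doyen status before not accorded doyen status: Lindqvist (accorded doyen status) before Leclerc (not accorded doyen status).
Order: Eriksen, Szabo, Novak, Okafor, Takahashi, Tran, Lindqvist, Leclerc, Nguyen.

Eriksen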